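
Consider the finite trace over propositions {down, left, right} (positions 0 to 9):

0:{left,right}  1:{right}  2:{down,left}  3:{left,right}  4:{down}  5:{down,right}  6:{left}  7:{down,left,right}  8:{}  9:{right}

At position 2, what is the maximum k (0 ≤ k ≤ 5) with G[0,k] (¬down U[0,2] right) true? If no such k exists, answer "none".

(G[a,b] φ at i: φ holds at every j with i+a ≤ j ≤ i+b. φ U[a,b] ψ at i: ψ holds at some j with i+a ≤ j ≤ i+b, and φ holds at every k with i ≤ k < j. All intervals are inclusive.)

none

(¬down U[0,2] right) must hold from j=2 onward; find where it first fails.
  j=2: fails → no k works.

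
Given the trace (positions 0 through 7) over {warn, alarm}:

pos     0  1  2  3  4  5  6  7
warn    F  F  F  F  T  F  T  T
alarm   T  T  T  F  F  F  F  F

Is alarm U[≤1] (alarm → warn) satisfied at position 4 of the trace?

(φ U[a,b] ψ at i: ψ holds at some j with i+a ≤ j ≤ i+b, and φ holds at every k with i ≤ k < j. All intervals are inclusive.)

Holds

Need some j in [4,5] with (alarm → warn), and alarm at every k in [4,j-1].
  j=4: (alarm → warn) holds; no prefix to check → satisfied.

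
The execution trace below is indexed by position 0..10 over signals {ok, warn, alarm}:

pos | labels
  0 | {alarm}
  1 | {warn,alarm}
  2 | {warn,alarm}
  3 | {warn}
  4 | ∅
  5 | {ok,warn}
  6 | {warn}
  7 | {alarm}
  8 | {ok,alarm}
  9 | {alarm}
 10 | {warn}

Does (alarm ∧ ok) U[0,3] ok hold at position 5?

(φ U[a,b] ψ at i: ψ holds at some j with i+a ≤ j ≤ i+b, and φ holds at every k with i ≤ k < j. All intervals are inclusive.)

Yes

Need some j in [5,8] with ok, and (alarm ∧ ok) at every k in [5,j-1].
  j=5: ok holds; no prefix to check → satisfied.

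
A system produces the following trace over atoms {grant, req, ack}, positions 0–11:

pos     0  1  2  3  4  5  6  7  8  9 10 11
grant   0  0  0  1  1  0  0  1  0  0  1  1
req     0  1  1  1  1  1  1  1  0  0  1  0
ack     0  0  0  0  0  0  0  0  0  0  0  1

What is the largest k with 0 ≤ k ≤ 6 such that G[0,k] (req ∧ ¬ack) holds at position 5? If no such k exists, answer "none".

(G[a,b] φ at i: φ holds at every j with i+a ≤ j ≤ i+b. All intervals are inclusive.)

(req ∧ ¬ack) must hold from j=5 onward; find where it first fails.
  j=5: holds
  j=6: holds
  j=7: holds
  j=8: fails
Holds on [5,7], so largest k = 2.

2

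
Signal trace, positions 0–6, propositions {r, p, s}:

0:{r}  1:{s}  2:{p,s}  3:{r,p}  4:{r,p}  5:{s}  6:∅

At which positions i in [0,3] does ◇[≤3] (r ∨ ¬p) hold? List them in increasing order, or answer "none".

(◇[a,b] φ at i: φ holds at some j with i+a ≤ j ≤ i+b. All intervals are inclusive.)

0, 1, 2, 3

Evaluate at each i in [0,3]:
  i=0: ✓ (witness j=0)
  i=1: ✓ (witness j=1)
  i=2: ✓ (witness j=3)
  i=3: ✓ (witness j=3)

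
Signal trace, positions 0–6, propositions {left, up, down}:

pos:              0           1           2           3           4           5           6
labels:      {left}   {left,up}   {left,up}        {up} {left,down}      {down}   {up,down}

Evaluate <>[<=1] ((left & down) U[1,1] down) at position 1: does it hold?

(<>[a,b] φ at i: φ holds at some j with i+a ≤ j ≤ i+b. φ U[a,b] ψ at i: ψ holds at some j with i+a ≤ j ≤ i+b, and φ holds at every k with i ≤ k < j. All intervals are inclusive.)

No

Check ((left & down) U[1,1] down) at each j in [1,2]:
  j=1: fails
  j=2: fails
No position in the window satisfies it → formula fails.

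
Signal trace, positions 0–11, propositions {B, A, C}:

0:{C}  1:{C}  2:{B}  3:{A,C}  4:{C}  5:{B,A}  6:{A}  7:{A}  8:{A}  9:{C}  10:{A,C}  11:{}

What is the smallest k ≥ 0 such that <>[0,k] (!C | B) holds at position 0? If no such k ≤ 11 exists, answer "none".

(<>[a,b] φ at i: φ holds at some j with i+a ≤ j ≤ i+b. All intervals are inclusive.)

2

Scan j = 0,1,… for (!C | B):
  j=0: fails
  j=1: fails
  j=2: holds
First hit at j=2, so smallest k = 2-0 = 2.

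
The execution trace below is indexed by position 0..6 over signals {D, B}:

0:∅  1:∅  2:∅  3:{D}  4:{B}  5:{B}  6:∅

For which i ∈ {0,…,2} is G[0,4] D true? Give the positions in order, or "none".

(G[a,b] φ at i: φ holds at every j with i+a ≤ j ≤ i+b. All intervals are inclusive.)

none

Evaluate at each i in [0,2]:
  i=0: ✗ (fails at j=0)
  i=1: ✗ (fails at j=1)
  i=2: ✗ (fails at j=2)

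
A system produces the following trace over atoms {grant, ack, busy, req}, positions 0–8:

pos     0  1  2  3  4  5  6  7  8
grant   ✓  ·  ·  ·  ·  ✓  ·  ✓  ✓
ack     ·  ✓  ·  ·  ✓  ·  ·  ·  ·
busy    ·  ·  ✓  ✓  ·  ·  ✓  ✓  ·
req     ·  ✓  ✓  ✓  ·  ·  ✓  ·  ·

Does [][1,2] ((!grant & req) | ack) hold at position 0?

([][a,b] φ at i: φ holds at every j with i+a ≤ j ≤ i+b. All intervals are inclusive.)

Check ((!grant & req) | ack) at every j in [1,2]:
  j=1: true
  j=2: true
All positions satisfy it → formula holds.

Yes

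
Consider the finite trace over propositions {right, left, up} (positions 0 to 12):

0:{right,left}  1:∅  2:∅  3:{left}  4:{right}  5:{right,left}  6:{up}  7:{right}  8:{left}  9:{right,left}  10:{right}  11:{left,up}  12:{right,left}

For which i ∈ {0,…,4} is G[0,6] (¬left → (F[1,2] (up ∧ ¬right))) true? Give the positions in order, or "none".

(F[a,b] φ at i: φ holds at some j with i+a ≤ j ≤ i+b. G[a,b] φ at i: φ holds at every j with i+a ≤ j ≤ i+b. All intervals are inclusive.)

none

Evaluate at each i in [0,4]:
  i=0: ✗ (fails at j=1)
  i=1: ✗ (fails at j=1)
  i=2: ✗ (fails at j=2)
  i=3: ✗ (fails at j=6)
  i=4: ✗ (fails at j=6)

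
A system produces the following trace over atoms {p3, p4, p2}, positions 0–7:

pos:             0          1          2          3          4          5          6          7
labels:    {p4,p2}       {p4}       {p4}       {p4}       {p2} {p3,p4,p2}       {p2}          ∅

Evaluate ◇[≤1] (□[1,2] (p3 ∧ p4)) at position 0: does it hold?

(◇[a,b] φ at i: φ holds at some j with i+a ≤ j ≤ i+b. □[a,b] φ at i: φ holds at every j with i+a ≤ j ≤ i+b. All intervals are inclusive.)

Check □[1,2] (p3 ∧ p4) at each j in [0,1]:
  j=0: fails at 1
  j=1: fails at 2
No position in the window satisfies it → formula fails.

False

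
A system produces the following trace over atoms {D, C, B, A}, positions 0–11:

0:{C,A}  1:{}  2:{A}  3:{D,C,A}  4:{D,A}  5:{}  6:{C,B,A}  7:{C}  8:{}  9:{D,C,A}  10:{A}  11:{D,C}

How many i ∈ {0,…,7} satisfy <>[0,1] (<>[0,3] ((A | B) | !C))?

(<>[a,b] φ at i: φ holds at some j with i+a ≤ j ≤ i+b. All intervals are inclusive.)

8

Evaluate at each i in [0,7]:
  i=0: ✓ (witness j=0)
  i=1: ✓ (witness j=1)
  i=2: ✓ (witness j=2)
  i=3: ✓ (witness j=3)
  i=4: ✓ (witness j=4)
  i=5: ✓ (witness j=5)
  i=6: ✓ (witness j=6)
  i=7: ✓ (witness j=7)
Positions where it holds: {0, 1, 2, 3, 4, 5, 6, 7} → 8.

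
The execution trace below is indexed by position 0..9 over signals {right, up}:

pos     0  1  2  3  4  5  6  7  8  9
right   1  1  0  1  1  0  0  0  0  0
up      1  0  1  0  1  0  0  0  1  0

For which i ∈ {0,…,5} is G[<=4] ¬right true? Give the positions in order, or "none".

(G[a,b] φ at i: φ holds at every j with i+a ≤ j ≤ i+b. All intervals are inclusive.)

5

Evaluate at each i in [0,5]:
  i=0: ✗ (fails at j=0)
  i=1: ✗ (fails at j=1)
  i=2: ✗ (fails at j=3)
  i=3: ✗ (fails at j=3)
  i=4: ✗ (fails at j=4)
  i=5: ✓ (all of [5,9])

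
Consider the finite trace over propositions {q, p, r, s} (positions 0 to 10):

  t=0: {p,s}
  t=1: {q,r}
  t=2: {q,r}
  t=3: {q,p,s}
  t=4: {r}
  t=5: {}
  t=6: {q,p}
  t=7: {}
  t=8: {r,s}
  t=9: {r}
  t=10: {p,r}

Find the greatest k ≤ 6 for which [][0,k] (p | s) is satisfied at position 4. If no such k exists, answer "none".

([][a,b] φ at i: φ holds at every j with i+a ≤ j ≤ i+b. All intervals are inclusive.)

(p | s) must hold from j=4 onward; find where it first fails.
  j=4: fails → no k works.

none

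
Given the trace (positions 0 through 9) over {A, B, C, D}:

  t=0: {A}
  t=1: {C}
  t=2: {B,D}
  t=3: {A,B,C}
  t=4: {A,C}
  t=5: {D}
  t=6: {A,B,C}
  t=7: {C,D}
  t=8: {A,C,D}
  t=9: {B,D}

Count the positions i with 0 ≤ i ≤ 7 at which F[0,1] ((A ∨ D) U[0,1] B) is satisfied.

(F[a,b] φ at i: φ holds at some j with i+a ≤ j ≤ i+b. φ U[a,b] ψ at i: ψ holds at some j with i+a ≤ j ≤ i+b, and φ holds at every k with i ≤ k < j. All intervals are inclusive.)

7

Evaluate at each i in [0,7]:
  i=0: ✗ (none in [0,1])
  i=1: ✓ (witness j=2)
  i=2: ✓ (witness j=2)
  i=3: ✓ (witness j=3)
  i=4: ✓ (witness j=5)
  i=5: ✓ (witness j=5)
  i=6: ✓ (witness j=6)
  i=7: ✓ (witness j=8)
Positions where it holds: {1, 2, 3, 4, 5, 6, 7} → 7.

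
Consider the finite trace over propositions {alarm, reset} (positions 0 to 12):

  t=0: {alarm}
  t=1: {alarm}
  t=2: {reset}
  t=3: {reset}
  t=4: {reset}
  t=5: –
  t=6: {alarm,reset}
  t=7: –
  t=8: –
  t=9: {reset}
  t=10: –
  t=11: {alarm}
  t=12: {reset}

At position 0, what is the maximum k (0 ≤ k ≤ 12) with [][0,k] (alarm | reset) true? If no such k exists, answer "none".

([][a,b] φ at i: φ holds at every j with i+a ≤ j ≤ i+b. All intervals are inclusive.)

4

(alarm | reset) must hold from j=0 onward; find where it first fails.
  j=0: holds
  j=1: holds
  j=2: holds
  j=3: holds
  j=4: holds
  j=5: fails
Holds on [0,4], so largest k = 4.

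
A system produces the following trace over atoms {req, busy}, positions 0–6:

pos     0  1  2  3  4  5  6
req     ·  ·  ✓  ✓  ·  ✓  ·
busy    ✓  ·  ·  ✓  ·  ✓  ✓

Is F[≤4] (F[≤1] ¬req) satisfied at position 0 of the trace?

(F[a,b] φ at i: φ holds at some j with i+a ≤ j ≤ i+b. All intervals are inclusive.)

True

Check F[≤1] ¬req at each j in [0,4]:
  j=0: holds (witness at 0)
  j=1: holds (witness at 1)
  j=2: fails (none in [2,3])
  j=3: holds (witness at 4)
  j=4: holds (witness at 4)
Found at j=0 → formula holds.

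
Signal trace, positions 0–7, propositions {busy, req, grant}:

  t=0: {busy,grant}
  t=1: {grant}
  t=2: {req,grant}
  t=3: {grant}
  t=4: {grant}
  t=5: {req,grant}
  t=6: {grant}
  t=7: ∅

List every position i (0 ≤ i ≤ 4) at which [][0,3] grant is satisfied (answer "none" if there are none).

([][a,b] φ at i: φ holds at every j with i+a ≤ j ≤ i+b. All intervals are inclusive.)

0, 1, 2, 3

Evaluate at each i in [0,4]:
  i=0: ✓ (all of [0,3])
  i=1: ✓ (all of [1,4])
  i=2: ✓ (all of [2,5])
  i=3: ✓ (all of [3,6])
  i=4: ✗ (fails at j=7)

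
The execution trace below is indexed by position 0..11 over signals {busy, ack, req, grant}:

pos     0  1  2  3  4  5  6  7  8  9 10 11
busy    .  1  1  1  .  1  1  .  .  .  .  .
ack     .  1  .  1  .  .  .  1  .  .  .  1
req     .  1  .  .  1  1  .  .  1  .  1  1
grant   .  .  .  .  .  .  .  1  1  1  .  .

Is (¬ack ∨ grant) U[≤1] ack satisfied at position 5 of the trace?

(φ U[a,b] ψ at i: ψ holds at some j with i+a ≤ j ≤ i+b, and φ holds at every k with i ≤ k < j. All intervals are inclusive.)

Does not hold

Need some j in [5,6] with ack, and (¬ack ∨ grant) at every k in [5,j-1].
  j=5: ack false.
  j=6: ack false.
No j in the window works → until fails.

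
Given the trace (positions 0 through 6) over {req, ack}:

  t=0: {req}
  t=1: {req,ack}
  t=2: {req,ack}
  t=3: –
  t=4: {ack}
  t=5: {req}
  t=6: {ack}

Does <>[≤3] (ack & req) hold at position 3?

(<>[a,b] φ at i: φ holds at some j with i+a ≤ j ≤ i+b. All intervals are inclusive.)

Check (ack & req) at each j in [3,6]:
  j=3: false
  j=4: false
  j=5: false
  j=6: false
No position in the window satisfies it → formula fails.

Does not hold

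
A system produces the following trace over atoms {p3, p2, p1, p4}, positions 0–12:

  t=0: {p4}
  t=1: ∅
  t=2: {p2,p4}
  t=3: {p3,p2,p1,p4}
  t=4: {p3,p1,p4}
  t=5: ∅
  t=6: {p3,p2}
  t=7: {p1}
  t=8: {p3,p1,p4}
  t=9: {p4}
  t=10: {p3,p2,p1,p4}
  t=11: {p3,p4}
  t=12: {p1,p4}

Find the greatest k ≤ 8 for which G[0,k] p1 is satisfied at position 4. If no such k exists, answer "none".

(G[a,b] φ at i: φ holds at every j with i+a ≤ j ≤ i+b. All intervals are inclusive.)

0

p1 must hold from j=4 onward; find where it first fails.
  j=4: holds
  j=5: fails
Holds on [4,4], so largest k = 0.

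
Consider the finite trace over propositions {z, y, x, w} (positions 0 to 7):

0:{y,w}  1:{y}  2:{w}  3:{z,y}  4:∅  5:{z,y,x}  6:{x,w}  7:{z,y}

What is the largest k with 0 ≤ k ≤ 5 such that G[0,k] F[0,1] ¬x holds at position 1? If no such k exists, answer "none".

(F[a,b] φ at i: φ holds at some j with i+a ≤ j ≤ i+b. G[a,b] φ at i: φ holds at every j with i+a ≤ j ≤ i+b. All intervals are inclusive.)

F[0,1] ¬x must hold from j=1 onward; find where it first fails.
  j=1: holds
  j=2: holds
  j=3: holds
  j=4: holds
  j=5: fails
Holds on [1,4], so largest k = 3.

3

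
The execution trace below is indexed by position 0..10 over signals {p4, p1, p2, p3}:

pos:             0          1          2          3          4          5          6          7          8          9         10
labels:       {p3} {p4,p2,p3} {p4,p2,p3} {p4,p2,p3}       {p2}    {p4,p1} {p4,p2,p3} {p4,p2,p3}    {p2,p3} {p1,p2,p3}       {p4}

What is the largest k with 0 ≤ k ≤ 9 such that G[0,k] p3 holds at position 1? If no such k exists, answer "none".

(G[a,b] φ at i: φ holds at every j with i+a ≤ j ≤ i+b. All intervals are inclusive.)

2

p3 must hold from j=1 onward; find where it first fails.
  j=1: holds
  j=2: holds
  j=3: holds
  j=4: fails
Holds on [1,3], so largest k = 2.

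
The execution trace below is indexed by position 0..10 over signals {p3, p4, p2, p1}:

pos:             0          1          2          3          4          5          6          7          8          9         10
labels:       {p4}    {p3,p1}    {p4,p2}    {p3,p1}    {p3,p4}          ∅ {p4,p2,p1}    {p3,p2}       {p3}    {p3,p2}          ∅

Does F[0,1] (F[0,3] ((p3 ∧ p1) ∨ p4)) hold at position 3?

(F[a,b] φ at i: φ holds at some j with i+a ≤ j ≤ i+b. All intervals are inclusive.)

Yes

Check F[0,3] ((p3 ∧ p1) ∨ p4) at each j in [3,4]:
  j=3: holds (witness at 3)
  j=4: holds (witness at 4)
Found at j=3 → formula holds.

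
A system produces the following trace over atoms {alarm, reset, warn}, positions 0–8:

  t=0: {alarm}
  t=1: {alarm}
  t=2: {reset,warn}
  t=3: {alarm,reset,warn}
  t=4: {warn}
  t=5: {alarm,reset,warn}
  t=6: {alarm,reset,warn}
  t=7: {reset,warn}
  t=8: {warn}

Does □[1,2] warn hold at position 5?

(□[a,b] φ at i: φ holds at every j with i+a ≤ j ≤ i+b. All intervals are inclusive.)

Holds

Check warn at every j in [6,7]:
  j=6: true
  j=7: true
All positions satisfy it → formula holds.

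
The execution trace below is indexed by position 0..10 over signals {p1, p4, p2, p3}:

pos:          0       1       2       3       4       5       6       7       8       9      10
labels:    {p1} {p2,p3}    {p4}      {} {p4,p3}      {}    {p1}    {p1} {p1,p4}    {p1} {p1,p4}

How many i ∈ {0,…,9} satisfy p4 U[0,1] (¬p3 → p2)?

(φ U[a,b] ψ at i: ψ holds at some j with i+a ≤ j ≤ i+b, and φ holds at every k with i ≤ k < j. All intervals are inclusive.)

2

Evaluate at each i in [0,9]:
  i=0: ✗ (lhs fails at k=0 before rhs at j=1)
  i=1: ✓ (rhs at j=1)
  i=2: ✗ (no rhs in [2,3])
  i=3: ✗ (lhs fails at k=3 before rhs at j=4)
  i=4: ✓ (rhs at j=4)
  i=5: ✗ (no rhs in [5,6])
  i=6: ✗ (no rhs in [6,7])
  i=7: ✗ (no rhs in [7,8])
  i=8: ✗ (no rhs in [8,9])
  i=9: ✗ (no rhs in [9,10])
Positions where it holds: {1, 4} → 2.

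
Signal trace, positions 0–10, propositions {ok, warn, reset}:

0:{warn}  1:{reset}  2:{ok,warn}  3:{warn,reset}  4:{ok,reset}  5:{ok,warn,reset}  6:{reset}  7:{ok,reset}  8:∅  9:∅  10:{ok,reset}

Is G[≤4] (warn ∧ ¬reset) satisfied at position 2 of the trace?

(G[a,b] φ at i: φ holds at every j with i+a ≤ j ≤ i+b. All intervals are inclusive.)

False

Check (warn ∧ ¬reset) at every j in [2,6]:
  j=2: true
  j=3: false
  j=4: false
  j=5: false
  j=6: false
Fails at j=3 → formula fails.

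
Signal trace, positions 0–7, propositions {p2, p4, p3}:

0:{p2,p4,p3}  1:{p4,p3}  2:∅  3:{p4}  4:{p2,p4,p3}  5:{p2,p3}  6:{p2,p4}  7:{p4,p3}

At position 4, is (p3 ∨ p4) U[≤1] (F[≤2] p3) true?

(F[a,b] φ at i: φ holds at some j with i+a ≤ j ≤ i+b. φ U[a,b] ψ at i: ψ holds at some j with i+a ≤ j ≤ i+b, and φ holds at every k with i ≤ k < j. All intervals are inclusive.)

Need some j in [4,5] with F[≤2] p3, and (p3 ∨ p4) at every k in [4,j-1].
  j=4: F[≤2] p3 holds; no prefix to check → satisfied.

True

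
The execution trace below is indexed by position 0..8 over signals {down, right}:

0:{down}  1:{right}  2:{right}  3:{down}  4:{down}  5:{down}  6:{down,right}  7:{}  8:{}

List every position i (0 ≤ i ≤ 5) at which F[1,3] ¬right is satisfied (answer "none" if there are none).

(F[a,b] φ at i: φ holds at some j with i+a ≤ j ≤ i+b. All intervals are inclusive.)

Evaluate at each i in [0,5]:
  i=0: ✓ (witness j=3)
  i=1: ✓ (witness j=3)
  i=2: ✓ (witness j=3)
  i=3: ✓ (witness j=4)
  i=4: ✓ (witness j=5)
  i=5: ✓ (witness j=7)

0, 1, 2, 3, 4, 5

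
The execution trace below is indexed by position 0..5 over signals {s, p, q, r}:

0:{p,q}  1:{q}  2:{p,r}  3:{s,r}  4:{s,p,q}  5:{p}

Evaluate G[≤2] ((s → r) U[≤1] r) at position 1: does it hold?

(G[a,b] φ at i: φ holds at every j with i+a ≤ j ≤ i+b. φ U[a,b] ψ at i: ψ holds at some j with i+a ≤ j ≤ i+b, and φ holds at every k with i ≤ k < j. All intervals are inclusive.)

Check ((s → r) U[≤1] r) at every j in [1,3]:
  j=1: holds
  j=2: holds
  j=3: holds
All positions satisfy it → formula holds.

True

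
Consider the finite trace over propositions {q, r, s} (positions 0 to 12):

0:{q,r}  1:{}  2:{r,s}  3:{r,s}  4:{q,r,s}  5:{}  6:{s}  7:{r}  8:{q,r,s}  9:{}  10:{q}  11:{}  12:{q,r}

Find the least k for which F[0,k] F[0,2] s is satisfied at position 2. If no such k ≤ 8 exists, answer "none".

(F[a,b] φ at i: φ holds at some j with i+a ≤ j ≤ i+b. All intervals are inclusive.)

0

Scan j = 2,3,… for F[0,2] s:
  j=2: holds
First hit at j=2, so smallest k = 2-2 = 0.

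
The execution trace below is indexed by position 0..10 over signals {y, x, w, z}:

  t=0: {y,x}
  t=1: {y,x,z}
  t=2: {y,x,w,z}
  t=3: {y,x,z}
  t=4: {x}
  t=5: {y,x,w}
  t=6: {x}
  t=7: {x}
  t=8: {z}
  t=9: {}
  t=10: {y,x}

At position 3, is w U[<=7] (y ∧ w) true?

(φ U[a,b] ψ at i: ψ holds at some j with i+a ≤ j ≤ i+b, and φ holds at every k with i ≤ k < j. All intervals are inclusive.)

Need some j in [3,10] with (y ∧ w), and w at every k in [3,j-1].
  j=3: (y ∧ w) false.
  j=4: (y ∧ w) false.
  j=5: (y ∧ w) holds, but w fails at k=3 → not this j.
  j=6: (y ∧ w) false.
  j=7: (y ∧ w) false.
  j=8: (y ∧ w) false.
  j=9: (y ∧ w) false.
  j=10: (y ∧ w) false.
No j in the window works → until fails.

Does not hold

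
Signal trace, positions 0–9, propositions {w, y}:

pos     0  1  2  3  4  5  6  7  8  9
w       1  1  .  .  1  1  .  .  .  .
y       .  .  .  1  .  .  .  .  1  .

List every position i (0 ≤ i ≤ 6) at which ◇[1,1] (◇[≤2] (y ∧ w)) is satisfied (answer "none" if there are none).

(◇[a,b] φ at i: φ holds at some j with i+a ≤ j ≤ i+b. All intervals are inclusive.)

none

Evaluate at each i in [0,6]:
  i=0: ✗ (none in [1,1])
  i=1: ✗ (none in [2,2])
  i=2: ✗ (none in [3,3])
  i=3: ✗ (none in [4,4])
  i=4: ✗ (none in [5,5])
  i=5: ✗ (none in [6,6])
  i=6: ✗ (none in [7,7])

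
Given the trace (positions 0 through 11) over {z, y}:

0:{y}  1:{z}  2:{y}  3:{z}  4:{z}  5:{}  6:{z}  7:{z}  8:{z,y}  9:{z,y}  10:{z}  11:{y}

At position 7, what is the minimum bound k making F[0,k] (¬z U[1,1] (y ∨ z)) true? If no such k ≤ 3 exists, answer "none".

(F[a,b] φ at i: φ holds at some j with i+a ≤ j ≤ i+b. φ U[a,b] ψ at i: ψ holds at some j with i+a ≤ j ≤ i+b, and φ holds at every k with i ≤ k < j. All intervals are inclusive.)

Scan j = 7,8,… for (¬z U[1,1] (y ∨ z)):
  j=7: fails
  j=8: fails
  j=9: fails
  j=10: fails
No j in [7,10] satisfies it → none.

none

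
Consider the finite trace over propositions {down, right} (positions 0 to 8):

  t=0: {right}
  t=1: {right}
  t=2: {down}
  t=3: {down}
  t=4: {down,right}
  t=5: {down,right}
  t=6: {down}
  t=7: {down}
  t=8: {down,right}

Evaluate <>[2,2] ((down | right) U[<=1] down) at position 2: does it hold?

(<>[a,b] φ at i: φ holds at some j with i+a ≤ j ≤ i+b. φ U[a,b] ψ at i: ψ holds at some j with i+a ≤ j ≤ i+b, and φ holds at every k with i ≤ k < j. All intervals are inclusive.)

Holds

Check ((down | right) U[<=1] down) at each j in [4,4]:
  j=4: holds
Found at j=4 → formula holds.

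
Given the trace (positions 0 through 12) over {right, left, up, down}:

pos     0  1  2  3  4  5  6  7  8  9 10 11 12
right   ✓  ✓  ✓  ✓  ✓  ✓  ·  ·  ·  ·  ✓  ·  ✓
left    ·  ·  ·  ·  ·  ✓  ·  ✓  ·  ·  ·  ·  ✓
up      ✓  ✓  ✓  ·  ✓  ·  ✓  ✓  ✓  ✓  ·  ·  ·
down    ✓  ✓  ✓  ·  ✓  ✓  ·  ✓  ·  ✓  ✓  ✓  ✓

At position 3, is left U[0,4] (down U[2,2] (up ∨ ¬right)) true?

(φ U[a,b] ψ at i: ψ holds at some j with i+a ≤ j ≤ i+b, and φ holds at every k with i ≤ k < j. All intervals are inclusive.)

Need some j in [3,7] with (down U[2,2] (up ∨ ¬right)), and left at every k in [3,j-1].
  j=3: (down U[2,2] (up ∨ ¬right)) — fails.
  j=4: (down U[2,2] (up ∨ ¬right)) holds, but left fails at k=3 → not this j.
  j=5: (down U[2,2] (up ∨ ¬right)) — fails.
  j=6: (down U[2,2] (up ∨ ¬right)) — fails.
  j=7: (down U[2,2] (up ∨ ¬right)) — fails.
No j in the window works → until fails.

No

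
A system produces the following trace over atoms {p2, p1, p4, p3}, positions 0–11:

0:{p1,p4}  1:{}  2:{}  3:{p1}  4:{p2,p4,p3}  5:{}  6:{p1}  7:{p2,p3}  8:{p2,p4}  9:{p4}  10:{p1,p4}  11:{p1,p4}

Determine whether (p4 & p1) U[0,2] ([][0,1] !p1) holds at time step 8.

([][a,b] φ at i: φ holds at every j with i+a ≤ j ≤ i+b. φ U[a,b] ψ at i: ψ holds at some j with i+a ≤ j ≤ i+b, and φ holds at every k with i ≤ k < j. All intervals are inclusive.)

Need some j in [8,10] with [][0,1] !p1, and (p4 & p1) at every k in [8,j-1].
  j=8: [][0,1] !p1 holds; no prefix to check → satisfied.

True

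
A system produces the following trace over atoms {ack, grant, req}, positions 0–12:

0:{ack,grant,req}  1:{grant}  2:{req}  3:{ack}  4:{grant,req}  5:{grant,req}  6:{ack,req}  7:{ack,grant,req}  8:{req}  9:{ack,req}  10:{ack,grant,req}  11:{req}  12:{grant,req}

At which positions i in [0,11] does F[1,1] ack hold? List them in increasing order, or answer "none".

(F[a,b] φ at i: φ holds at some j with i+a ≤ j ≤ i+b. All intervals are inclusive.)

2, 5, 6, 8, 9

Evaluate at each i in [0,11]:
  i=0: ✗ (none in [1,1])
  i=1: ✗ (none in [2,2])
  i=2: ✓ (witness j=3)
  i=3: ✗ (none in [4,4])
  i=4: ✗ (none in [5,5])
  i=5: ✓ (witness j=6)
  i=6: ✓ (witness j=7)
  i=7: ✗ (none in [8,8])
  i=8: ✓ (witness j=9)
  i=9: ✓ (witness j=10)
  i=10: ✗ (none in [11,11])
  i=11: ✗ (none in [12,12])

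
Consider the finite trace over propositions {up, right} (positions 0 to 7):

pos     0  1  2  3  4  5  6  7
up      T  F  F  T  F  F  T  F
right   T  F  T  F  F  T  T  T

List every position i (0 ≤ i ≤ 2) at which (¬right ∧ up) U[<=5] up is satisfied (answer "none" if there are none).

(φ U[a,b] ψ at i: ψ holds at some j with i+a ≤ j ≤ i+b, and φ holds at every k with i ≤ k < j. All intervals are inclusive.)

Evaluate at each i in [0,2]:
  i=0: ✓ (rhs at j=0)
  i=1: ✗ (lhs fails at k=1 before rhs at j=3)
  i=2: ✗ (lhs fails at k=2 before rhs at j=3)

0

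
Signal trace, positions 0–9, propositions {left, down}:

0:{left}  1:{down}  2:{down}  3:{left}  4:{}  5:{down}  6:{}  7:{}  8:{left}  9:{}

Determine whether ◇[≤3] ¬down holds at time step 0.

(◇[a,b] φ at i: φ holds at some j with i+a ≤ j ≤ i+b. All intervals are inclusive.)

Check ¬down at each j in [0,3]:
  j=0: true
  j=1: false
  j=2: false
  j=3: true
Found at j=0 → formula holds.

Holds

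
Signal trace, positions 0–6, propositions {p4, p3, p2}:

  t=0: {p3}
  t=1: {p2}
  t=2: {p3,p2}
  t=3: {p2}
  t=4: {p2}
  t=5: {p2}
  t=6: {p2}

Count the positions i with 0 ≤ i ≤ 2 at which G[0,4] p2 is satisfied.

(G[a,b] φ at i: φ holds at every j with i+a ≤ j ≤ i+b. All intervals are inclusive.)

Evaluate at each i in [0,2]:
  i=0: ✗ (fails at j=0)
  i=1: ✓ (all of [1,5])
  i=2: ✓ (all of [2,6])
Positions where it holds: {1, 2} → 2.

2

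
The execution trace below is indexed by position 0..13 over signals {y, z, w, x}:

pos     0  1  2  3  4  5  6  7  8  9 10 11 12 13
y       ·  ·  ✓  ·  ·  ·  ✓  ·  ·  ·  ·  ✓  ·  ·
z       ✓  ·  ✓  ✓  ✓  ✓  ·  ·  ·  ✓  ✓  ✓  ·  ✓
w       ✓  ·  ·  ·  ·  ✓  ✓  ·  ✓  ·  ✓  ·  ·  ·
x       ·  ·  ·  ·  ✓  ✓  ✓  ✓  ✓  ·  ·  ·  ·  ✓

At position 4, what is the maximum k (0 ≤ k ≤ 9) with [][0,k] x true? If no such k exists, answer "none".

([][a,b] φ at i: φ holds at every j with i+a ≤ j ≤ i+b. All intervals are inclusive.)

x must hold from j=4 onward; find where it first fails.
  j=4: holds
  j=5: holds
  j=6: holds
  j=7: holds
  j=8: holds
  j=9: fails
Holds on [4,8], so largest k = 4.

4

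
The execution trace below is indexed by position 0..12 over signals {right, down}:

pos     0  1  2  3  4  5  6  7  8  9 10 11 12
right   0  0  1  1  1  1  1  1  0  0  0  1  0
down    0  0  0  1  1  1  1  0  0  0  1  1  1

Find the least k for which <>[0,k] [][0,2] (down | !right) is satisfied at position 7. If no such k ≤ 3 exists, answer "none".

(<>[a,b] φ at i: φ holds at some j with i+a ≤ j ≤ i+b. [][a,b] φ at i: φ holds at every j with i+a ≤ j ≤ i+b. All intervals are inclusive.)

Scan j = 7,8,… for [][0,2] (down | !right):
  j=7: fails
  j=8: holds
First hit at j=8, so smallest k = 8-7 = 1.

1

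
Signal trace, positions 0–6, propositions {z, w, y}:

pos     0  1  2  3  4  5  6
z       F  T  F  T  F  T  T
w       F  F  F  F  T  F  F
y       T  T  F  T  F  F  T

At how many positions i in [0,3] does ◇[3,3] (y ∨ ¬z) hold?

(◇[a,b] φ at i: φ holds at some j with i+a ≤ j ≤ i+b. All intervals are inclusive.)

3

Evaluate at each i in [0,3]:
  i=0: ✓ (witness j=3)
  i=1: ✓ (witness j=4)
  i=2: ✗ (none in [5,5])
  i=3: ✓ (witness j=6)
Positions where it holds: {0, 1, 3} → 3.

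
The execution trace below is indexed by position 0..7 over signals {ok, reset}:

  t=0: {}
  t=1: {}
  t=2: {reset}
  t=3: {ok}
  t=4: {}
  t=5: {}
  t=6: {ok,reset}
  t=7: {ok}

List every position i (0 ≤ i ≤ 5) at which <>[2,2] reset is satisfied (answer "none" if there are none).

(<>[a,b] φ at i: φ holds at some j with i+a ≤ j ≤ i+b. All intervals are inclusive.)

0, 4

Evaluate at each i in [0,5]:
  i=0: ✓ (witness j=2)
  i=1: ✗ (none in [3,3])
  i=2: ✗ (none in [4,4])
  i=3: ✗ (none in [5,5])
  i=4: ✓ (witness j=6)
  i=5: ✗ (none in [7,7])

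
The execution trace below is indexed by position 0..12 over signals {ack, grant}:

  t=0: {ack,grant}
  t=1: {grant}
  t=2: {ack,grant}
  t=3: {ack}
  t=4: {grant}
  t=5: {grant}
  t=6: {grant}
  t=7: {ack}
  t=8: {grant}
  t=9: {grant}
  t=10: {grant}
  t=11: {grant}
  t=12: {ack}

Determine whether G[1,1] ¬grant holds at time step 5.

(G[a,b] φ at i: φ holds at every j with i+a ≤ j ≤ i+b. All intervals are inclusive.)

False

Check ¬grant at every j in [6,6]:
  j=6: false
Fails at j=6 → formula fails.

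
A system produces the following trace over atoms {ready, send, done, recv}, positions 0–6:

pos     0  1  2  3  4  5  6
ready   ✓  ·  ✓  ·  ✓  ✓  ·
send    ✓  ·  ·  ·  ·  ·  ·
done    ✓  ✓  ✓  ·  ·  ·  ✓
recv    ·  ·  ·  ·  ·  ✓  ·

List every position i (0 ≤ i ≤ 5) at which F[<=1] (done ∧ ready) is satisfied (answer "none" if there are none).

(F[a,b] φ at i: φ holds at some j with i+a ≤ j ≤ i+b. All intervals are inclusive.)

Evaluate at each i in [0,5]:
  i=0: ✓ (witness j=0)
  i=1: ✓ (witness j=2)
  i=2: ✓ (witness j=2)
  i=3: ✗ (none in [3,4])
  i=4: ✗ (none in [4,5])
  i=5: ✗ (none in [5,6])

0, 1, 2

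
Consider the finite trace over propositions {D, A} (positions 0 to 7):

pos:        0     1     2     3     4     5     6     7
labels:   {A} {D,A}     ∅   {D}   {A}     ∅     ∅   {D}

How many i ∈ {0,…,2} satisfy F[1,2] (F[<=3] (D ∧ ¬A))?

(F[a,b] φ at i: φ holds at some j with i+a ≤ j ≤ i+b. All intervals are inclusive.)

3

Evaluate at each i in [0,2]:
  i=0: ✓ (witness j=1)
  i=1: ✓ (witness j=2)
  i=2: ✓ (witness j=3)
Positions where it holds: {0, 1, 2} → 3.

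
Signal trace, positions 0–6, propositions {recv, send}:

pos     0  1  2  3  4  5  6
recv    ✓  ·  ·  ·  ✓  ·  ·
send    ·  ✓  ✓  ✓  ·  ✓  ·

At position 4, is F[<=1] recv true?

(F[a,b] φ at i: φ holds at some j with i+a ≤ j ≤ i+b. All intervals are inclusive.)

Check recv at each j in [4,5]:
  j=4: true
  j=5: false
Found at j=4 → formula holds.

True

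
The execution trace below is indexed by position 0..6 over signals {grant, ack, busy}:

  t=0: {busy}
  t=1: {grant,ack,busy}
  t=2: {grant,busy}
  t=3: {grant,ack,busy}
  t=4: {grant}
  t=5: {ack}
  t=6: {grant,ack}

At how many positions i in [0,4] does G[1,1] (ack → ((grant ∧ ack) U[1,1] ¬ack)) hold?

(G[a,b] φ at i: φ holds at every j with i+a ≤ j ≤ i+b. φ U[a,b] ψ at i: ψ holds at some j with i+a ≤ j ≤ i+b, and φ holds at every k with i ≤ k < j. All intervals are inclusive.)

Evaluate at each i in [0,4]:
  i=0: ✓ (all of [1,1])
  i=1: ✓ (all of [2,2])
  i=2: ✓ (all of [3,3])
  i=3: ✓ (all of [4,4])
  i=4: ✗ (fails at j=5)
Positions where it holds: {0, 1, 2, 3} → 4.

4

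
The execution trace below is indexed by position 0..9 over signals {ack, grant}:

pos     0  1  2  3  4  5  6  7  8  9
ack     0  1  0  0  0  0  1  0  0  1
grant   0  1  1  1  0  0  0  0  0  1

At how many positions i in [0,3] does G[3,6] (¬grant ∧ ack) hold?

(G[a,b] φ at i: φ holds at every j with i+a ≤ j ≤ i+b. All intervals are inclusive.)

0

Evaluate at each i in [0,3]:
  i=0: ✗ (fails at j=3)
  i=1: ✗ (fails at j=4)
  i=2: ✗ (fails at j=5)
  i=3: ✗ (fails at j=7)
Positions where it holds: {} → 0.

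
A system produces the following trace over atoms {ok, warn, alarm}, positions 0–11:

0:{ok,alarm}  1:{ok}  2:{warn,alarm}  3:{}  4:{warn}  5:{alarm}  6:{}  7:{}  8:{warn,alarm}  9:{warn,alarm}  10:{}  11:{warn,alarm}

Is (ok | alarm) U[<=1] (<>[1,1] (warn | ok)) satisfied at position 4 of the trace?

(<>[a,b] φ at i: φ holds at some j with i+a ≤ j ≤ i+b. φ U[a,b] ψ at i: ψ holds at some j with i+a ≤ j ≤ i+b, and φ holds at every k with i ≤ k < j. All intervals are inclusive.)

Need some j in [4,5] with <>[1,1] (warn | ok), and (ok | alarm) at every k in [4,j-1].
  j=4: <>[1,1] (warn | ok) — fails (none in [5,5]).
  j=5: <>[1,1] (warn | ok) — fails (none in [6,6]).
No j in the window works → until fails.

False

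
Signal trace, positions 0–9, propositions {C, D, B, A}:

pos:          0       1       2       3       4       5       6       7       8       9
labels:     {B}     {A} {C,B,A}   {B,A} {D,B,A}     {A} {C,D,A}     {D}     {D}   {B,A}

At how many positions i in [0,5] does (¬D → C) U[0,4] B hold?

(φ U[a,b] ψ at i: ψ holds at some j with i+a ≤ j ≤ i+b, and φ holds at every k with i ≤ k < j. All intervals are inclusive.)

4

Evaluate at each i in [0,5]:
  i=0: ✓ (rhs at j=0)
  i=1: ✗ (lhs fails at k=1 before rhs at j=2)
  i=2: ✓ (rhs at j=2)
  i=3: ✓ (rhs at j=3)
  i=4: ✓ (rhs at j=4)
  i=5: ✗ (lhs fails at k=5 before rhs at j=9)
Positions where it holds: {0, 2, 3, 4} → 4.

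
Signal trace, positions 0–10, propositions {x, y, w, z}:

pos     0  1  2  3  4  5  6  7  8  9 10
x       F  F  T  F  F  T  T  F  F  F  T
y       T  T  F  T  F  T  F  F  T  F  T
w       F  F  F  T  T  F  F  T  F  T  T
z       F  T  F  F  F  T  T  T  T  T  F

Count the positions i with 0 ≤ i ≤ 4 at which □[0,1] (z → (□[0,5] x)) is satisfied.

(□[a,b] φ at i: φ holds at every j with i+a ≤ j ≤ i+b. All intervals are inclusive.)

2

Evaluate at each i in [0,4]:
  i=0: ✗ (fails at j=1)
  i=1: ✗ (fails at j=1)
  i=2: ✓ (all of [2,3])
  i=3: ✓ (all of [3,4])
  i=4: ✗ (fails at j=5)
Positions where it holds: {2, 3} → 2.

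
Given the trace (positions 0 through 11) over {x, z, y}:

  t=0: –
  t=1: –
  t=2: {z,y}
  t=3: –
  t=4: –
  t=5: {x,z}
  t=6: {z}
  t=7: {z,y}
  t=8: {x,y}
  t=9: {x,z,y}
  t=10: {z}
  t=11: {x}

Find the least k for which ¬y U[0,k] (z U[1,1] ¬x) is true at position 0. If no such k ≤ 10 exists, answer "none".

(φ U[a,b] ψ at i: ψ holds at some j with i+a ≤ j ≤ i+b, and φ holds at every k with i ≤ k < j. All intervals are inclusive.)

2

Need earliest j ≥ 0 with (z U[1,1] ¬x), and ¬y at every k in [0,j-1].
  j=0: rhs fails.
  j=1: rhs fails.
  j=2: rhs holds; lhs holds on [0,1]. k = 2.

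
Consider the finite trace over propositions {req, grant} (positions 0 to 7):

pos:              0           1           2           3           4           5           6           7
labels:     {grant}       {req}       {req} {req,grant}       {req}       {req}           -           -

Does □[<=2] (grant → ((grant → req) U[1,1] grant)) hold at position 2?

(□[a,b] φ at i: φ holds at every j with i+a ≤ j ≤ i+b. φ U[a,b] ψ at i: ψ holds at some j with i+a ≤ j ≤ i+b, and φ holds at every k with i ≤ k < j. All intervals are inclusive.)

Check (grant → ((grant → req) U[1,1] grant)) at every j in [2,4]:
  j=2: antecedent false → ✓
  j=3: antecedent true; consequent fails → ✗
  j=4: antecedent false → ✓
Fails at j=3 → formula fails.

False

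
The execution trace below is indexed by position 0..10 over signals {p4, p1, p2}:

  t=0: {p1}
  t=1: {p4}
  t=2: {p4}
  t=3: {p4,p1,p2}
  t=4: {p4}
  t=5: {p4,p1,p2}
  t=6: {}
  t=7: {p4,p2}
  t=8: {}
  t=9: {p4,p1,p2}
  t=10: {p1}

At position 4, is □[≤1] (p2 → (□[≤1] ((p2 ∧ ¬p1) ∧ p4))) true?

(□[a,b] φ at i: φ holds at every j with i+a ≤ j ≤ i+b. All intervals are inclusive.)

Check (p2 → (□[≤1] ((p2 ∧ ¬p1) ∧ p4))) at every j in [4,5]:
  j=4: antecedent false → ✓
  j=5: antecedent true; consequent fails at 5 → ✗
Fails at j=5 → formula fails.

No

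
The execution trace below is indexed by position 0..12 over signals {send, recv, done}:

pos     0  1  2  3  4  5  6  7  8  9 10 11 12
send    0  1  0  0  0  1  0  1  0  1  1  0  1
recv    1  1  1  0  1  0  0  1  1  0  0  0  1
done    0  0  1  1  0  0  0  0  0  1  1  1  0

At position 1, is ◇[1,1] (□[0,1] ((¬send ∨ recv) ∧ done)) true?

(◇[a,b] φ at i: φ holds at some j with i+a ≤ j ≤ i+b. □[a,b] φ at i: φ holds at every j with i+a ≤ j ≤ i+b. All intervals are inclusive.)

True

Check □[0,1] ((¬send ∨ recv) ∧ done) at each j in [2,2]:
  j=2: holds on [2,3]
Found at j=2 → formula holds.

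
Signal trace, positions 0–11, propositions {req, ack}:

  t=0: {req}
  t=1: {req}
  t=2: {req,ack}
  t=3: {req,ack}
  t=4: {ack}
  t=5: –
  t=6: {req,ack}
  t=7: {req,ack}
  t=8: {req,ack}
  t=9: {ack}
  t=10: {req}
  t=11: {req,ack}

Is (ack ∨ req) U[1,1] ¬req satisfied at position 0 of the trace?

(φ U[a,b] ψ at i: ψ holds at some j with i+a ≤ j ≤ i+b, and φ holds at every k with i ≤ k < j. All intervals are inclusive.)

No

Need some j in [1,1] with ¬req, and (ack ∨ req) at every k in [0,j-1].
  j=1: ¬req false.
No j in the window works → until fails.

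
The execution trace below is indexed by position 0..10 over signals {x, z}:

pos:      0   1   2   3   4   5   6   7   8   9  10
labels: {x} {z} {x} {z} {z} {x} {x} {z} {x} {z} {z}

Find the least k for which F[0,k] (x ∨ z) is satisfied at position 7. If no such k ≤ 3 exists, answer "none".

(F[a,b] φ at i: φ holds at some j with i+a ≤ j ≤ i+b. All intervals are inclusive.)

Scan j = 7,8,… for (x ∨ z):
  j=7: holds
First hit at j=7, so smallest k = 7-7 = 0.

0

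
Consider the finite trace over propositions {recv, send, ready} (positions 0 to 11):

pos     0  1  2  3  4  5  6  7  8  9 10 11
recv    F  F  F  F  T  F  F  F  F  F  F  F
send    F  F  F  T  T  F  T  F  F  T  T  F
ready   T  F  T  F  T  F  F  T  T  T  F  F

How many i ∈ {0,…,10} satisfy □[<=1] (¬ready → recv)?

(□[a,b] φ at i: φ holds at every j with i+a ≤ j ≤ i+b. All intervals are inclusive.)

2

Evaluate at each i in [0,10]:
  i=0: ✗ (fails at j=1)
  i=1: ✗ (fails at j=1)
  i=2: ✗ (fails at j=3)
  i=3: ✗ (fails at j=3)
  i=4: ✗ (fails at j=5)
  i=5: ✗ (fails at j=5)
  i=6: ✗ (fails at j=6)
  i=7: ✓ (all of [7,8])
  i=8: ✓ (all of [8,9])
  i=9: ✗ (fails at j=10)
  i=10: ✗ (fails at j=10)
Positions where it holds: {7, 8} → 2.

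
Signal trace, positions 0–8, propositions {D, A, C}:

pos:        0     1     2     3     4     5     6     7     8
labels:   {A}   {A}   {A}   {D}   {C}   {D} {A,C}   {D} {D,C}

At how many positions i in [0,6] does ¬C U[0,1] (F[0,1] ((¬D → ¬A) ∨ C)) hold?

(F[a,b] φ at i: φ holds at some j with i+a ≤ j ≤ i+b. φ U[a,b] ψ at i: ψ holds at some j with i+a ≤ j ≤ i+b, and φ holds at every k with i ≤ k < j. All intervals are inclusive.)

6

Evaluate at each i in [0,6]:
  i=0: ✗ (no rhs in [0,1])
  i=1: ✓ (rhs at j=2; lhs holds on [1,1])
  i=2: ✓ (rhs at j=2)
  i=3: ✓ (rhs at j=3)
  i=4: ✓ (rhs at j=4)
  i=5: ✓ (rhs at j=5)
  i=6: ✓ (rhs at j=6)
Positions where it holds: {1, 2, 3, 4, 5, 6} → 6.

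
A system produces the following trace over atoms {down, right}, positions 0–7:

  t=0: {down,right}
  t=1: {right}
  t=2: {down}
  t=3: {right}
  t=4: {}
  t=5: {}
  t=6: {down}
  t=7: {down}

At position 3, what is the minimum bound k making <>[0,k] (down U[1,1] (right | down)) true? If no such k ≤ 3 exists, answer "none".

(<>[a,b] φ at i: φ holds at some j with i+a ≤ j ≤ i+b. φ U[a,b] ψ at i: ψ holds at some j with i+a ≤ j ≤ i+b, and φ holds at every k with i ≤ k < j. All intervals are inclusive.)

Scan j = 3,4,… for (down U[1,1] (right | down)):
  j=3: fails
  j=4: fails
  j=5: fails
  j=6: holds
First hit at j=6, so smallest k = 6-3 = 3.

3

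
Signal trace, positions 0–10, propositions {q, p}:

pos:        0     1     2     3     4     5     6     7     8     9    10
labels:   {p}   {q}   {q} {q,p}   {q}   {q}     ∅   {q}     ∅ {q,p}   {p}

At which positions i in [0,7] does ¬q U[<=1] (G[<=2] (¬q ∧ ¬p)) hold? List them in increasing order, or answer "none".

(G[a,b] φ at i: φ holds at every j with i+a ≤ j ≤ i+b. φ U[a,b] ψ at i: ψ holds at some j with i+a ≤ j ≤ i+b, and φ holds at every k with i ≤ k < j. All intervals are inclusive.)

Evaluate at each i in [0,7]:
  i=0: ✗ (no rhs in [0,1])
  i=1: ✗ (no rhs in [1,2])
  i=2: ✗ (no rhs in [2,3])
  i=3: ✗ (no rhs in [3,4])
  i=4: ✗ (no rhs in [4,5])
  i=5: ✗ (no rhs in [5,6])
  i=6: ✗ (no rhs in [6,7])
  i=7: ✗ (no rhs in [7,8])

none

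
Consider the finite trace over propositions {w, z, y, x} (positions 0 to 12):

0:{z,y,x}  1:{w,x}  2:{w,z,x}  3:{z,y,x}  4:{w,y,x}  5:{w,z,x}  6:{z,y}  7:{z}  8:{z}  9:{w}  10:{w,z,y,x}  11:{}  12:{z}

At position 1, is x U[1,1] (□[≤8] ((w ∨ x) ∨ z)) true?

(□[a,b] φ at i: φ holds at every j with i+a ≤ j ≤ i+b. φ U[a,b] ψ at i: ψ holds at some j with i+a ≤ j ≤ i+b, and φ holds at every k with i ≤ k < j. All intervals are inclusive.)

Holds

Need some j in [2,2] with □[≤8] ((w ∨ x) ∨ z), and x at every k in [1,j-1].
  j=2: □[≤8] ((w ∨ x) ∨ z) holds; x holds at every k in [1,1] → satisfied.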